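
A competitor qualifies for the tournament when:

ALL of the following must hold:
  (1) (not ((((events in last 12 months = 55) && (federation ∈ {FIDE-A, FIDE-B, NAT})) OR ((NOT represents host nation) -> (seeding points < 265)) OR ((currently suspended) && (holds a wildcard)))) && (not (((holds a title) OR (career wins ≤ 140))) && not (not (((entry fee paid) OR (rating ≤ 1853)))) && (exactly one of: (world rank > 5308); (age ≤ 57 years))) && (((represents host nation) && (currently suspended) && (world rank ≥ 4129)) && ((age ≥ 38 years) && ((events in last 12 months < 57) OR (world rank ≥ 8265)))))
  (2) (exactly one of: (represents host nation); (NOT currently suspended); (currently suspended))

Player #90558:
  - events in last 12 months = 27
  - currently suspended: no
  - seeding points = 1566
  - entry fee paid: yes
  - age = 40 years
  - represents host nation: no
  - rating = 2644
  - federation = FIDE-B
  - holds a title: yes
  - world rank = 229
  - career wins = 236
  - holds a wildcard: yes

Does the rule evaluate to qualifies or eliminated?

Eliminated

Atomic conditions:
  events in last 12 months = 55: 27 == 55 is false
  federation ∈ {FIDE-A, FIDE-B, NAT}: FIDE-B is in the set → true
  NOT represents host nation: no → true
  seeding points < 265: 1566 < 265 is false
  currently suspended: no → false
  holds a wildcard: yes → true
  holds a title: yes → true
  career wins ≤ 140: 236 ≤ 140 is false
  entry fee paid: yes → true
  rating ≤ 1853: 2644 ≤ 1853 is false
  world rank > 5308: 229 > 5308 is false
  age ≤ 57 years: 40 ≤ 57 is true
  represents host nation: no → false
  world rank ≥ 4129: 229 ≥ 4129 is false
  age ≥ 38 years: 40 ≥ 38 is true
  events in last 12 months < 57: 27 < 57 is true
  world rank ≥ 8265: 229 ≥ 8265 is false
  NOT currently suspended: no → true
Combine:
[1.1.1.1] false AND true = false
[1.1.1.2] true → false = false
[1.1.1.3] false AND true = false
[1.1.1] false OR false OR false = false
[1.1] NOT false = true
[1.2.1.1] true OR false = true
[1.2.1] NOT true = false
[1.2.2.1.1] true OR false = true
[1.2.2.1] NOT true = false
[1.2.2] NOT false = true
[1.2.3] exactly-one(false, true) = true
[1.2] false AND true AND true = false
[1.3.1] false AND false AND false = false
[1.3.2.2] true OR false = true
[1.3.2] true AND true = true
[1.3] false AND true = false
[1] true AND false AND false = false
[2] exactly-one(false, true, false) = true
[root] false AND true = false
Overall: false → eliminated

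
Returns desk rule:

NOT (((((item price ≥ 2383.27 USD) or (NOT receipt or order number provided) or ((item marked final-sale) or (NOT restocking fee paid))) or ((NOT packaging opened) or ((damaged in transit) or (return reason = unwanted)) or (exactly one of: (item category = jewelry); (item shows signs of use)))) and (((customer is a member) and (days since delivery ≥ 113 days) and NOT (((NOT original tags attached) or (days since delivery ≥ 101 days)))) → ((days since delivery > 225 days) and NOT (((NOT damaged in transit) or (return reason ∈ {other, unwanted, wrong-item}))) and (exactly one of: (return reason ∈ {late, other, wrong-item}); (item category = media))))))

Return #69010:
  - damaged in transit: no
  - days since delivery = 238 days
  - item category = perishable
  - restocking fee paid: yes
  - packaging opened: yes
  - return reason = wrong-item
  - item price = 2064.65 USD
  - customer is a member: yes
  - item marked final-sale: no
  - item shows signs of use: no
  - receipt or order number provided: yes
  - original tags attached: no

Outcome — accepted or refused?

Atomic conditions:
  item price ≥ 2383.27 USD: 2064.65 ≥ 2383.27 is false
  NOT receipt or order number provided: yes → false
  item marked final-sale: no → false
  NOT restocking fee paid: yes → false
  NOT packaging opened: yes → false
  damaged in transit: no → false
  return reason = unwanted: wrong-item == unwanted is false
  item category = jewelry: perishable == jewelry is false
  item shows signs of use: no → false
  customer is a member: yes → true
  days since delivery ≥ 113 days: 238 ≥ 113 is true
  NOT original tags attached: no → true
  days since delivery ≥ 101 days: 238 ≥ 101 is true
  days since delivery > 225 days: 238 > 225 is true
  NOT damaged in transit: no → true
  return reason ∈ {other, unwanted, wrong-item}: wrong-item is in the set → true
  return reason ∈ {late, other, wrong-item}: wrong-item is in the set → true
  item category = media: perishable == media is false
Combine:
[1.1.1.3] false OR false = false
[1.1.1] false OR false OR false = false
[1.1.2.2] false OR false = false
[1.1.2.3] exactly-one(false, false) = false
[1.1.2] false OR false OR false = false
[1.1] false OR false = false
[1.2.1.3.1] true OR true = true
[1.2.1.3] NOT true = false
[1.2.1] true AND true AND false = false
[1.2.2.2.1] true OR true = true
[1.2.2.2] NOT true = false
[1.2.2.3] exactly-one(true, false) = true
[1.2.2] true AND false AND true = false
[1.2] false → false (antecedent false ⇒ implication holds) = true
[1] false AND true = false
[root] NOT false = true
Overall: true → accepted

Accepted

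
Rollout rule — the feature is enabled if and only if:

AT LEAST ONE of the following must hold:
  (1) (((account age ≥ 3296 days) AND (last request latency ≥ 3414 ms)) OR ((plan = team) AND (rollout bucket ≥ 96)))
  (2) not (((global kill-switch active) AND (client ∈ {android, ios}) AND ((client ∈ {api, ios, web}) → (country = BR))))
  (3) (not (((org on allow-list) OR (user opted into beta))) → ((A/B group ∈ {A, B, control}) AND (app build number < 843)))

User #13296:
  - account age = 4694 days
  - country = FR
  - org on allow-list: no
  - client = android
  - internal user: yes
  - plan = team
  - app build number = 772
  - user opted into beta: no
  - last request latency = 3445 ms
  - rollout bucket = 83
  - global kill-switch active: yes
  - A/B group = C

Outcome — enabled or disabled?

Enabled

Atomic conditions:
  account age ≥ 3296 days: 4694 ≥ 3296 is true
  last request latency ≥ 3414 ms: 3445 ≥ 3414 is true
  plan = team: team == team is true
  rollout bucket ≥ 96: 83 ≥ 96 is false
  global kill-switch active: yes → true
  client ∈ {android, ios}: android is in the set → true
  client ∈ {api, ios, web}: android is not in the set → false
  country = BR: FR == BR is false
  org on allow-list: no → false
  user opted into beta: no → false
  A/B group ∈ {A, B, control}: C is not in the set → false
  app build number < 843: 772 < 843 is true
Combine:
[1.1] true AND true = true
[1.2] true AND false = false
[1] true OR false = true
[2.1.3] false → false (antecedent false ⇒ implication holds) = true
[2.1] true AND true AND true = true
[2] NOT true = false
[3.1.1] false OR false = false
[3.1] NOT false = true
[3.2] false AND true = false
[3] true → false = false
[root] true OR false OR false = true
Overall: true → enabled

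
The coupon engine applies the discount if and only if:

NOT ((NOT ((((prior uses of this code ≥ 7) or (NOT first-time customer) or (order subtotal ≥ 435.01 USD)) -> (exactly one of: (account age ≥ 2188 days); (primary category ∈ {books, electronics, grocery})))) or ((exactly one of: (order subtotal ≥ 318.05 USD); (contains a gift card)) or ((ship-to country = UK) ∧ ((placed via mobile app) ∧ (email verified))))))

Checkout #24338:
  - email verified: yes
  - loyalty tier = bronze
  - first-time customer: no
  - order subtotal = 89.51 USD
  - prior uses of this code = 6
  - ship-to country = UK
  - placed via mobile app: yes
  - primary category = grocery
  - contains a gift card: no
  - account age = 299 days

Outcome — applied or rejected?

Rejected

Atomic conditions:
  prior uses of this code ≥ 7: 6 ≥ 7 is false
  NOT first-time customer: no → true
  order subtotal ≥ 435.01 USD: 89.51 ≥ 435.01 is false
  account age ≥ 2188 days: 299 ≥ 2188 is false
  primary category ∈ {books, electronics, grocery}: grocery is in the set → true
  order subtotal ≥ 318.05 USD: 89.51 ≥ 318.05 is false
  contains a gift card: no → false
  ship-to country = UK: UK == UK is true
  placed via mobile app: yes → true
  email verified: yes → true
Combine:
[1.1.1.1] false OR true OR false = true
[1.1.1.2] exactly-one(false, true) = true
[1.1.1] true → true = true
[1.1] NOT true = false
[1.2.1] exactly-one(false, false) = false
[1.2.2.2] true AND true = true
[1.2.2] true AND true = true
[1.2] false OR true = true
[1] false OR true = true
[root] NOT true = false
Overall: false → rejected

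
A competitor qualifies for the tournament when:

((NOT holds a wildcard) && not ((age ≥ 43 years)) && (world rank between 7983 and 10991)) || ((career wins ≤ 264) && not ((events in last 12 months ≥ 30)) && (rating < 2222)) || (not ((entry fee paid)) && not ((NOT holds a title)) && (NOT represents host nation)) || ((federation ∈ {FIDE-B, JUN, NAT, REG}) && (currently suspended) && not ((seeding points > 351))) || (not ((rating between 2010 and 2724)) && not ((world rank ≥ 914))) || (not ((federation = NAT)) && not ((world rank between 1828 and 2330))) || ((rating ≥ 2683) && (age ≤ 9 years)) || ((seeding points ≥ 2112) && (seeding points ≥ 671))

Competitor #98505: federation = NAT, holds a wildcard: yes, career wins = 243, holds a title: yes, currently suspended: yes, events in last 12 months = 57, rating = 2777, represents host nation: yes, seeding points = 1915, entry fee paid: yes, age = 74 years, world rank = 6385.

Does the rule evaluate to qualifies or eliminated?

Eliminated

Atomic conditions:
  NOT holds a wildcard: yes → false
  age ≥ 43 years: 74 ≥ 43 is true
  world rank between 7983 and 10991: 6385 in [7983, 10991] is false
  career wins ≤ 264: 243 ≤ 264 is true
  events in last 12 months ≥ 30: 57 ≥ 30 is true
  rating < 2222: 2777 < 2222 is false
  entry fee paid: yes → true
  NOT holds a title: yes → false
  NOT represents host nation: yes → false
  federation ∈ {FIDE-B, JUN, NAT, REG}: NAT is in the set → true
  currently suspended: yes → true
  seeding points > 351: 1915 > 351 is true
  rating between 2010 and 2724: 2777 in [2010, 2724] is false
  world rank ≥ 914: 6385 ≥ 914 is true
  federation = NAT: NAT == NAT is true
  world rank between 1828 and 2330: 6385 in [1828, 2330] is false
  rating ≥ 2683: 2777 ≥ 2683 is true
  age ≤ 9 years: 74 ≤ 9 is false
  seeding points ≥ 2112: 1915 ≥ 2112 is false
  seeding points ≥ 671: 1915 ≥ 671 is true
Combine:
[1.2] NOT true = false
[1] false AND false AND false = false
[2.2] NOT true = false
[2] true AND false AND false = false
[3.1] NOT true = false
[3.2] NOT false = true
[3] false AND true AND false = false
[4.3] NOT true = false
[4] true AND true AND false = false
[5.1] NOT false = true
[5.2] NOT true = false
[5] true AND false = false
[6.1] NOT true = false
[6.2] NOT false = true
[6] false AND true = false
[7] true AND false = false
[8] false AND true = false
[root] false OR false OR false OR false OR false OR false OR false OR false = false
Overall: false → eliminated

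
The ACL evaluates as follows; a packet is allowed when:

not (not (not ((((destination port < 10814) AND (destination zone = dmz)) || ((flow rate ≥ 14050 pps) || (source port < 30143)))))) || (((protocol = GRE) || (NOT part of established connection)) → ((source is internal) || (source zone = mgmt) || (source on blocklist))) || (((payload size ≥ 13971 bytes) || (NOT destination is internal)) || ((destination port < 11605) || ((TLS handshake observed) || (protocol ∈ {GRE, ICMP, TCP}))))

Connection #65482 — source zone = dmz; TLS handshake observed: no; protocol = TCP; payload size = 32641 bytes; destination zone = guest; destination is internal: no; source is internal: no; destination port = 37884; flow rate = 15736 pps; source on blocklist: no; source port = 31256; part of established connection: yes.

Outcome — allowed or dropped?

Allowed

Atomic conditions:
  destination port < 10814: 37884 < 10814 is false
  destination zone = dmz: guest == dmz is false
  flow rate ≥ 14050 pps: 15736 ≥ 14050 is true
  source port < 30143: 31256 < 30143 is false
  protocol = GRE: TCP == GRE is false
  NOT part of established connection: yes → false
  source is internal: no → false
  source zone = mgmt: dmz == mgmt is false
  source on blocklist: no → false
  payload size ≥ 13971 bytes: 32641 ≥ 13971 is true
  NOT destination is internal: no → true
  destination port < 11605: 37884 < 11605 is false
  TLS handshake observed: no → false
  protocol ∈ {GRE, ICMP, TCP}: TCP is in the set → true
Combine:
[1.1.1.1.1] false AND false = false
[1.1.1.1.2] true OR false = true
[1.1.1.1] false OR true = true
[1.1.1] NOT true = false
[1.1] NOT false = true
[1] NOT true = false
[2.1] false OR false = false
[2.2] false OR false OR false = false
[2] false → false (antecedent false ⇒ implication holds) = true
[3.1] true OR true = true
[3.2.2] false OR true = true
[3.2] false OR true = true
[3] true OR true = true
[root] false OR true OR true = true
Overall: true → allowed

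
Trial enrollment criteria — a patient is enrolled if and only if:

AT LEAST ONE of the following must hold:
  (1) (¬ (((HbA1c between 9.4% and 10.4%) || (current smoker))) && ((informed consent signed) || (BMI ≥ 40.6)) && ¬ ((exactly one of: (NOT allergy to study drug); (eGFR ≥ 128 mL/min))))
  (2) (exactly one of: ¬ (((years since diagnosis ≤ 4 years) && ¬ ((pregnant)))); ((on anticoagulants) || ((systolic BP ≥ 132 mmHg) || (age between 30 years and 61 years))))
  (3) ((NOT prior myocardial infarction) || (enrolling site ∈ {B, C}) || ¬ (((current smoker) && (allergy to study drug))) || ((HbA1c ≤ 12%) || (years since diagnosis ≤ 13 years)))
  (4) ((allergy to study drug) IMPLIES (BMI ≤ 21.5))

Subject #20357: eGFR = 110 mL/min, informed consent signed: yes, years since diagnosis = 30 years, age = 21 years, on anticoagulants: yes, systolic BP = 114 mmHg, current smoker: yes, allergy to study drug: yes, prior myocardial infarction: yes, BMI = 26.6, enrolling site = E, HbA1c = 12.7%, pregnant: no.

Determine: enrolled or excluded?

Excluded

Atomic conditions:
  HbA1c between 9.4% and 10.4%: 12.7 in [9.4, 10.4] is false
  current smoker: yes → true
  informed consent signed: yes → true
  BMI ≥ 40.6: 26.6 ≥ 40.6 is false
  NOT allergy to study drug: yes → false
  eGFR ≥ 128 mL/min: 110 ≥ 128 is false
  years since diagnosis ≤ 4 years: 30 ≤ 4 is false
  pregnant: no → false
  on anticoagulants: yes → true
  systolic BP ≥ 132 mmHg: 114 ≥ 132 is false
  age between 30 years and 61 years: 21 in [30, 61] is false
  NOT prior myocardial infarction: yes → false
  enrolling site ∈ {B, C}: E is not in the set → false
  allergy to study drug: yes → true
  HbA1c ≤ 12%: 12.7 ≤ 12 is false
  years since diagnosis ≤ 13 years: 30 ≤ 13 is false
  BMI ≤ 21.5: 26.6 ≤ 21.5 is false
Combine:
[1.1.1] false OR true = true
[1.1] NOT true = false
[1.2] true OR false = true
[1.3.1] exactly-one(false, false) = false
[1.3] NOT false = true
[1] false AND true AND true = false
[2.1.1.2] NOT false = true
[2.1.1] false AND true = false
[2.1] NOT false = true
[2.2.2] false OR false = false
[2.2] true OR false = true
[2] exactly-one(true, true) = false
[3.3.1] true AND true = true
[3.3] NOT true = false
[3.4] false OR false = false
[3] false OR false OR false OR false = false
[4] true → false = false
[root] false OR false OR false OR false = false
Overall: false → excluded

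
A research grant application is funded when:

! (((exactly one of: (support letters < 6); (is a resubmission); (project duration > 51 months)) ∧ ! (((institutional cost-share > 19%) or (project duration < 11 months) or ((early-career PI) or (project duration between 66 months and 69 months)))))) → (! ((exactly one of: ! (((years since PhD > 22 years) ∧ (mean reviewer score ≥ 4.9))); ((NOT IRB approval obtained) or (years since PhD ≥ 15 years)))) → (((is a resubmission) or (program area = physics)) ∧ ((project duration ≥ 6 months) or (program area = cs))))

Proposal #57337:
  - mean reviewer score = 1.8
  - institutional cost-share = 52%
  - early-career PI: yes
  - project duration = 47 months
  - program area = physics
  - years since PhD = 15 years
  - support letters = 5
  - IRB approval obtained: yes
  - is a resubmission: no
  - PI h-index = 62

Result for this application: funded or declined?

Atomic conditions:
  support letters < 6: 5 < 6 is true
  is a resubmission: no → false
  project duration > 51 months: 47 > 51 is false
  institutional cost-share > 19%: 52 > 19 is true
  project duration < 11 months: 47 < 11 is false
  early-career PI: yes → true
  project duration between 66 months and 69 months: 47 in [66, 69] is false
  years since PhD > 22 years: 15 > 22 is false
  mean reviewer score ≥ 4.9: 1.8 ≥ 4.9 is false
  NOT IRB approval obtained: yes → false
  years since PhD ≥ 15 years: 15 ≥ 15 is true
  program area = physics: physics == physics is true
  project duration ≥ 6 months: 47 ≥ 6 is true
  program area = cs: physics == cs is false
Combine:
[1.1.1] exactly-one(true, false, false) = true
[1.1.2.1.3] true OR false = true
[1.1.2.1] true OR false OR true = true
[1.1.2] NOT true = false
[1.1] true AND false = false
[1] NOT false = true
[2.1.1.1.1] false AND false = false
[2.1.1.1] NOT false = true
[2.1.1.2] false OR true = true
[2.1.1] exactly-one(true, true) = false
[2.1] NOT false = true
[2.2.1] false OR true = true
[2.2.2] true OR false = true
[2.2] true AND true = true
[2] true → true = true
[root] true → true = true
Overall: true → funded

Funded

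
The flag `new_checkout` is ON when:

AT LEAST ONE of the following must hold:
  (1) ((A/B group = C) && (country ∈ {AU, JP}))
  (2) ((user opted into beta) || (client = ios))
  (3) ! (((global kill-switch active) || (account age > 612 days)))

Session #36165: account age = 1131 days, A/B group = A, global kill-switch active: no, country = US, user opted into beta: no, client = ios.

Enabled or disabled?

Atomic conditions:
  A/B group = C: A == C is false
  country ∈ {AU, JP}: US is not in the set → false
  user opted into beta: no → false
  client = ios: ios == ios is true
  global kill-switch active: no → false
  account age > 612 days: 1131 > 612 is true
Combine:
[1] false AND false = false
[2] false OR true = true
[3.1] false OR true = true
[3] NOT true = false
[root] false OR true OR false = true
Overall: true → enabled

Enabled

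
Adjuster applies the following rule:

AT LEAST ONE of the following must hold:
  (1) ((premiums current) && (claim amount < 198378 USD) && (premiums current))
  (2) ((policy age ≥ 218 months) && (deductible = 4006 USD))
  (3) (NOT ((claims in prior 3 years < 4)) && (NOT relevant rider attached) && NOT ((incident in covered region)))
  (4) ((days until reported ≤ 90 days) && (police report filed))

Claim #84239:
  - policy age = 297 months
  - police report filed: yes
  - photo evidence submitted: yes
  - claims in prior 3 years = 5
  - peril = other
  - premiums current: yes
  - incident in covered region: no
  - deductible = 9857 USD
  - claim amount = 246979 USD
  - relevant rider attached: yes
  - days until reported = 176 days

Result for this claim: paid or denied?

Denied

Atomic conditions:
  premiums current: yes → true
  claim amount < 198378 USD: 246979 < 198378 is false
  policy age ≥ 218 months: 297 ≥ 218 is true
  deductible = 4006 USD: 9857 == 4006 is false
  claims in prior 3 years < 4: 5 < 4 is false
  NOT relevant rider attached: yes → false
  incident in covered region: no → false
  days until reported ≤ 90 days: 176 ≤ 90 is false
  police report filed: yes → true
Combine:
[1] true AND false AND true = false
[2] true AND false = false
[3.1] NOT false = true
[3.3] NOT false = true
[3] true AND false AND true = false
[4] false AND true = false
[root] false OR false OR false OR false = false
Overall: false → denied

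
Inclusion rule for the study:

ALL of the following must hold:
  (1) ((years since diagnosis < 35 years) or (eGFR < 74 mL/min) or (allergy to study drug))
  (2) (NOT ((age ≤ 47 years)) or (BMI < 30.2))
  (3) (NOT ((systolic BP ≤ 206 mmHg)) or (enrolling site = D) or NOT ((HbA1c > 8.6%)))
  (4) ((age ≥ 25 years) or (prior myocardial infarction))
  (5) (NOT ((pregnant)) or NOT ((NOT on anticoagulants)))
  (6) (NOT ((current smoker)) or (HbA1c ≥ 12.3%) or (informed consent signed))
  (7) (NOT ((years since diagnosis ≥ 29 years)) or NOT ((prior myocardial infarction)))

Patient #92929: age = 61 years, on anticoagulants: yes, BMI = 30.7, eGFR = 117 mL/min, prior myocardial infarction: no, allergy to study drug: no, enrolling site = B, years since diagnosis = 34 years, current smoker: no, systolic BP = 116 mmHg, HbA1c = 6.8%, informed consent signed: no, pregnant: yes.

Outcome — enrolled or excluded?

Enrolled

Atomic conditions:
  years since diagnosis < 35 years: 34 < 35 is true
  eGFR < 74 mL/min: 117 < 74 is false
  allergy to study drug: no → false
  age ≤ 47 years: 61 ≤ 47 is false
  BMI < 30.2: 30.7 < 30.2 is false
  systolic BP ≤ 206 mmHg: 116 ≤ 206 is true
  enrolling site = D: B == D is false
  HbA1c > 8.6%: 6.8 > 8.6 is false
  age ≥ 25 years: 61 ≥ 25 is true
  prior myocardial infarction: no → false
  pregnant: yes → true
  NOT on anticoagulants: yes → false
  current smoker: no → false
  HbA1c ≥ 12.3%: 6.8 ≥ 12.3 is false
  informed consent signed: no → false
  years since diagnosis ≥ 29 years: 34 ≥ 29 is true
Combine:
[1] true OR false OR false = true
[2.1] NOT false = true
[2] true OR false = true
[3.1] NOT true = false
[3.3] NOT false = true
[3] false OR false OR true = true
[4] true OR false = true
[5.1] NOT true = false
[5.2] NOT false = true
[5] false OR true = true
[6.1] NOT false = true
[6] true OR false OR false = true
[7.1] NOT true = false
[7.2] NOT false = true
[7] false OR true = true
[root] true AND true AND true AND true AND true AND true AND true = true
Overall: true → enrolled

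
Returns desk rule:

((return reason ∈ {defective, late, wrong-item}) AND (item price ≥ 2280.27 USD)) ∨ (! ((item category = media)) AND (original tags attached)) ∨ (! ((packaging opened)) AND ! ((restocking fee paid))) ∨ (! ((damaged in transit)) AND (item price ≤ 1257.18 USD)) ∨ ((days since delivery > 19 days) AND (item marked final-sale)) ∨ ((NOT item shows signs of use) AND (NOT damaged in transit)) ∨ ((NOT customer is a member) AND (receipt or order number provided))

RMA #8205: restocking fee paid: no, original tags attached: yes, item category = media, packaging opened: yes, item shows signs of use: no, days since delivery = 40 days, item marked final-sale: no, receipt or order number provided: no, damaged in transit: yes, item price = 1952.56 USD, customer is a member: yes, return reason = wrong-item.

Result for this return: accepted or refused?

Atomic conditions:
  return reason ∈ {defective, late, wrong-item}: wrong-item is in the set → true
  item price ≥ 2280.27 USD: 1952.56 ≥ 2280.27 is false
  item category = media: media == media is true
  original tags attached: yes → true
  packaging opened: yes → true
  restocking fee paid: no → false
  damaged in transit: yes → true
  item price ≤ 1257.18 USD: 1952.56 ≤ 1257.18 is false
  days since delivery > 19 days: 40 > 19 is true
  item marked final-sale: no → false
  NOT item shows signs of use: no → true
  NOT damaged in transit: yes → false
  NOT customer is a member: yes → false
  receipt or order number provided: no → false
Combine:
[1] true AND false = false
[2.1] NOT true = false
[2] false AND true = false
[3.1] NOT true = false
[3.2] NOT false = true
[3] false AND true = false
[4.1] NOT true = false
[4] false AND false = false
[5] true AND false = false
[6] true AND false = false
[7] false AND false = false
[root] false OR false OR false OR false OR false OR false OR false = false
Overall: false → refused

Refused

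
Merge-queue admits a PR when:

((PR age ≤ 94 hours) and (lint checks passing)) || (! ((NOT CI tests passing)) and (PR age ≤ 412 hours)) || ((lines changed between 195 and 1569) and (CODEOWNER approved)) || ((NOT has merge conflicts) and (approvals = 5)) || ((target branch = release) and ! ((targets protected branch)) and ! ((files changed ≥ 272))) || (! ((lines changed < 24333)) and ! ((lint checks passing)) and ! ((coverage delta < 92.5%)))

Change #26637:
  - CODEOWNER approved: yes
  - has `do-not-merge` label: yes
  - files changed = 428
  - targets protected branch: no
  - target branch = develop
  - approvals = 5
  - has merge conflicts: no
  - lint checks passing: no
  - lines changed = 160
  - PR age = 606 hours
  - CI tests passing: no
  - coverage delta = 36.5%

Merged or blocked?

Merged

Atomic conditions:
  PR age ≤ 94 hours: 606 ≤ 94 is false
  lint checks passing: no → false
  NOT CI tests passing: no → true
  PR age ≤ 412 hours: 606 ≤ 412 is false
  lines changed between 195 and 1569: 160 in [195, 1569] is false
  CODEOWNER approved: yes → true
  NOT has merge conflicts: no → true
  approvals = 5: 5 == 5 is true
  target branch = release: develop == release is false
  targets protected branch: no → false
  files changed ≥ 272: 428 ≥ 272 is true
  lines changed < 24333: 160 < 24333 is true
  coverage delta < 92.5%: 36.5 < 92.5 is true
Combine:
[1] false AND false = false
[2.1] NOT true = false
[2] false AND false = false
[3] false AND true = false
[4] true AND true = true
[5.2] NOT false = true
[5.3] NOT true = false
[5] false AND true AND false = false
[6.1] NOT true = false
[6.2] NOT false = true
[6.3] NOT true = false
[6] false AND true AND false = false
[root] false OR false OR false OR true OR false OR false = true
Overall: true → merged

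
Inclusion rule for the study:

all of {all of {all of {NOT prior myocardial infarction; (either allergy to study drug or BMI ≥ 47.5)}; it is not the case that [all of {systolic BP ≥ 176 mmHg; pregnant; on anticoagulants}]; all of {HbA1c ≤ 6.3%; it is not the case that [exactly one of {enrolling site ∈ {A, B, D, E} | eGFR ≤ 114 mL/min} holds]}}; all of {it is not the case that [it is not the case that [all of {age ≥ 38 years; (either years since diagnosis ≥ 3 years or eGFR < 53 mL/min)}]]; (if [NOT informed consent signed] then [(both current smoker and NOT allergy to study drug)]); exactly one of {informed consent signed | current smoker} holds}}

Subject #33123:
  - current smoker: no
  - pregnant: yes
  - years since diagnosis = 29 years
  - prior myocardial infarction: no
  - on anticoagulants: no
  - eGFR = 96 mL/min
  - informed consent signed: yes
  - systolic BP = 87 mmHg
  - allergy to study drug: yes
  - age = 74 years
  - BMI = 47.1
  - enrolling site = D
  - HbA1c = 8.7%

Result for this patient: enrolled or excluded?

Excluded

Atomic conditions:
  NOT prior myocardial infarction: no → true
  allergy to study drug: yes → true
  BMI ≥ 47.5: 47.1 ≥ 47.5 is false
  systolic BP ≥ 176 mmHg: 87 ≥ 176 is false
  pregnant: yes → true
  on anticoagulants: no → false
  HbA1c ≤ 6.3%: 8.7 ≤ 6.3 is false
  enrolling site ∈ {A, B, D, E}: D is in the set → true
  eGFR ≤ 114 mL/min: 96 ≤ 114 is true
  age ≥ 38 years: 74 ≥ 38 is true
  years since diagnosis ≥ 3 years: 29 ≥ 3 is true
  eGFR < 53 mL/min: 96 < 53 is false
  NOT informed consent signed: yes → false
  current smoker: no → false
  NOT allergy to study drug: yes → false
  informed consent signed: yes → true
Combine:
[1.1.2] true OR false = true
[1.1] true AND true = true
[1.2.1] false AND true AND false = false
[1.2] NOT false = true
[1.3.2.1] exactly-one(true, true) = false
[1.3.2] NOT false = true
[1.3] false AND true = false
[1] true AND true AND false = false
[2.1.1.1.2] true OR false = true
[2.1.1.1] true AND true = true
[2.1.1] NOT true = false
[2.1] NOT false = true
[2.2.2] false AND false = false
[2.2] false → false (antecedent false ⇒ implication holds) = true
[2.3] exactly-one(true, false) = true
[2] true AND true AND true = true
[root] false AND true = false
Overall: false → excluded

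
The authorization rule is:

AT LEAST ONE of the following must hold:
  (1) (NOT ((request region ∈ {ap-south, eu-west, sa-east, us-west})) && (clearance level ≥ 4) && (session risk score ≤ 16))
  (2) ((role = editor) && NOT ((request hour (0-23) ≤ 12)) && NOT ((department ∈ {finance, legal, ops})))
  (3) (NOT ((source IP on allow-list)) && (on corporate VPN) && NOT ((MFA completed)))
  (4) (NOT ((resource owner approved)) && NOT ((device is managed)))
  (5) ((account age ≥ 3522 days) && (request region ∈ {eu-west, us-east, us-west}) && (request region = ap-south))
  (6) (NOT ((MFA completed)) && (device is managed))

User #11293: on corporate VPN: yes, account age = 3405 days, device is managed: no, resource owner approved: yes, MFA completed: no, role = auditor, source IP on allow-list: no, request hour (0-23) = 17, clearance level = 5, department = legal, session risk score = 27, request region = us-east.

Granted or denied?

Granted

Atomic conditions:
  request region ∈ {ap-south, eu-west, sa-east, us-west}: us-east is not in the set → false
  clearance level ≥ 4: 5 ≥ 4 is true
  session risk score ≤ 16: 27 ≤ 16 is false
  role = editor: auditor == editor is false
  request hour (0-23) ≤ 12: 17 ≤ 12 is false
  department ∈ {finance, legal, ops}: legal is in the set → true
  source IP on allow-list: no → false
  on corporate VPN: yes → true
  MFA completed: no → false
  resource owner approved: yes → true
  device is managed: no → false
  account age ≥ 3522 days: 3405 ≥ 3522 is false
  request region ∈ {eu-west, us-east, us-west}: us-east is in the set → true
  request region = ap-south: us-east == ap-south is false
Combine:
[1.1] NOT false = true
[1] true AND true AND false = false
[2.2] NOT false = true
[2.3] NOT true = false
[2] false AND true AND false = false
[3.1] NOT false = true
[3.3] NOT false = true
[3] true AND true AND true = true
[4.1] NOT true = false
[4.2] NOT false = true
[4] false AND true = false
[5] false AND true AND false = false
[6.1] NOT false = true
[6] true AND false = false
[root] false OR false OR true OR false OR false OR false = true
Overall: true → granted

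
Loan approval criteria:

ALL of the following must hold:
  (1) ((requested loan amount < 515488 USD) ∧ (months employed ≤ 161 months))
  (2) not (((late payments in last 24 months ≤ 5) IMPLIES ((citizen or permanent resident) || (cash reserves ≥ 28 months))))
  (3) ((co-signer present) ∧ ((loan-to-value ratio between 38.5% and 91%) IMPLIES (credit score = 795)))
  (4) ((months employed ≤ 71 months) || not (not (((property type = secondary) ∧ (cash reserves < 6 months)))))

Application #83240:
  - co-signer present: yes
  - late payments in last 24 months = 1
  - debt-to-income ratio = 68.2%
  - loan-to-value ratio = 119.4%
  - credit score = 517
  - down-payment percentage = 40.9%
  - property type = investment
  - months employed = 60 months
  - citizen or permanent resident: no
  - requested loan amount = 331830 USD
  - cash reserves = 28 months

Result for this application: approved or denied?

Denied

Atomic conditions:
  requested loan amount < 515488 USD: 331830 < 515488 is true
  months employed ≤ 161 months: 60 ≤ 161 is true
  late payments in last 24 months ≤ 5: 1 ≤ 5 is true
  citizen or permanent resident: no → false
  cash reserves ≥ 28 months: 28 ≥ 28 is true
  co-signer present: yes → true
  loan-to-value ratio between 38.5% and 91%: 119.4 in [38.5, 91] is false
  credit score = 795: 517 == 795 is false
  months employed ≤ 71 months: 60 ≤ 71 is true
  property type = secondary: investment == secondary is false
  cash reserves < 6 months: 28 < 6 is false
Combine:
[1] true AND true = true
[2.1.2] false OR true = true
[2.1] true → true = true
[2] NOT true = false
[3.2] false → false (antecedent false ⇒ implication holds) = true
[3] true AND true = true
[4.2.1.1] false AND false = false
[4.2.1] NOT false = true
[4.2] NOT true = false
[4] true OR false = true
[root] true AND false AND true AND true = false
Overall: false → denied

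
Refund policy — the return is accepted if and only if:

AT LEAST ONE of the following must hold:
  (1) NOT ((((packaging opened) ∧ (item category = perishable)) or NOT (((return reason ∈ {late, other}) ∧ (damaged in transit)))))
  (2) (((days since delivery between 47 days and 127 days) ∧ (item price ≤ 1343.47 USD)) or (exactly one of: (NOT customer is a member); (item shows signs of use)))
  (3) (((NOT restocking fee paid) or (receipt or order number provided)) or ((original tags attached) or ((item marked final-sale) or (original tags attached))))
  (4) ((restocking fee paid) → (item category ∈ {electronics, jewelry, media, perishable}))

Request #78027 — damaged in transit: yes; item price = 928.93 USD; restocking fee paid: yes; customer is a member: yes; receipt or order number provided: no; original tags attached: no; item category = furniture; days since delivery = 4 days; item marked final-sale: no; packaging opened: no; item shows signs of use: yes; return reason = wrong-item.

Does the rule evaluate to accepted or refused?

Atomic conditions:
  packaging opened: no → false
  item category = perishable: furniture == perishable is false
  return reason ∈ {late, other}: wrong-item is not in the set → false
  damaged in transit: yes → true
  days since delivery between 47 days and 127 days: 4 in [47, 127] is false
  item price ≤ 1343.47 USD: 928.93 ≤ 1343.47 is true
  NOT customer is a member: yes → false
  item shows signs of use: yes → true
  NOT restocking fee paid: yes → false
  receipt or order number provided: no → false
  original tags attached: no → false
  item marked final-sale: no → false
  restocking fee paid: yes → true
  item category ∈ {electronics, jewelry, media, perishable}: furniture is not in the set → false
Combine:
[1.1.1] false AND false = false
[1.1.2.1] false AND true = false
[1.1.2] NOT false = true
[1.1] false OR true = true
[1] NOT true = false
[2.1] false AND true = false
[2.2] exactly-one(false, true) = true
[2] false OR true = true
[3.1] false OR false = false
[3.2.2] false OR false = false
[3.2] false OR false = false
[3] false OR false = false
[4] true → false = false
[root] false OR true OR false OR false = true
Overall: true → accepted

Accepted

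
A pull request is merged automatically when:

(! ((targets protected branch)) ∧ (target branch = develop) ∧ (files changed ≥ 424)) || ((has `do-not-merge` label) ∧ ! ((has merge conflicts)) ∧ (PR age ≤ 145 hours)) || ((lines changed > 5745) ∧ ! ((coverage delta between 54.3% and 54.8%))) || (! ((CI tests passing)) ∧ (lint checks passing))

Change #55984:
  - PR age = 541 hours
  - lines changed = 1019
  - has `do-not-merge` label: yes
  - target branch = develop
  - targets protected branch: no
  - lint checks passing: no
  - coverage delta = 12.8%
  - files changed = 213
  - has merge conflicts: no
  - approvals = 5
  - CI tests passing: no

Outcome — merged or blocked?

Blocked

Atomic conditions:
  targets protected branch: no → false
  target branch = develop: develop == develop is true
  files changed ≥ 424: 213 ≥ 424 is false
  has `do-not-merge` label: yes → true
  has merge conflicts: no → false
  PR age ≤ 145 hours: 541 ≤ 145 is false
  lines changed > 5745: 1019 > 5745 is false
  coverage delta between 54.3% and 54.8%: 12.8 in [54.3, 54.8] is false
  CI tests passing: no → false
  lint checks passing: no → false
Combine:
[1.1] NOT false = true
[1] true AND true AND false = false
[2.2] NOT false = true
[2] true AND true AND false = false
[3.2] NOT false = true
[3] false AND true = false
[4.1] NOT false = true
[4] true AND false = false
[root] false OR false OR false OR false = false
Overall: false → blocked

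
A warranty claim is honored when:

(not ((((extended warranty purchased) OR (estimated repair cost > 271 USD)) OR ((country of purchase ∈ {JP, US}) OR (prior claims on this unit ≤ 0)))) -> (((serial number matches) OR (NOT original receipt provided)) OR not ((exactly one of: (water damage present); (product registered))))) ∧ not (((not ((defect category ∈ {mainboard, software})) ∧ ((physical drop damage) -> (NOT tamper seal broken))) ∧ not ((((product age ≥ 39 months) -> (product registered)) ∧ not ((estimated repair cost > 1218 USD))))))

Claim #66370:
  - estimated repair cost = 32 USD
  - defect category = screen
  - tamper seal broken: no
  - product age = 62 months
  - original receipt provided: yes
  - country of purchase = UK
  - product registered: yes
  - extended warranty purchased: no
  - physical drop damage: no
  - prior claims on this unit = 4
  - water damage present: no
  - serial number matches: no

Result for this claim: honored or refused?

Atomic conditions:
  extended warranty purchased: no → false
  estimated repair cost > 271 USD: 32 > 271 is false
  country of purchase ∈ {JP, US}: UK is not in the set → false
  prior claims on this unit ≤ 0: 4 ≤ 0 is false
  serial number matches: no → false
  NOT original receipt provided: yes → false
  water damage present: no → false
  product registered: yes → true
  defect category ∈ {mainboard, software}: screen is not in the set → false
  physical drop damage: no → false
  NOT tamper seal broken: no → true
  product age ≥ 39 months: 62 ≥ 39 is true
  estimated repair cost > 1218 USD: 32 > 1218 is false
Combine:
[1.1.1.1] false OR false = false
[1.1.1.2] false OR false = false
[1.1.1] false OR false = false
[1.1] NOT false = true
[1.2.1] false OR false = false
[1.2.2.1] exactly-one(false, true) = true
[1.2.2] NOT true = false
[1.2] false OR false = false
[1] true → false = false
[2.1.1.1] NOT false = true
[2.1.1.2] false → true (antecedent false ⇒ implication holds) = true
[2.1.1] true AND true = true
[2.1.2.1.1] true → true = true
[2.1.2.1.2] NOT false = true
[2.1.2.1] true AND true = true
[2.1.2] NOT true = false
[2.1] true AND false = false
[2] NOT false = true
[root] false AND true = false
Overall: false → refused

Refused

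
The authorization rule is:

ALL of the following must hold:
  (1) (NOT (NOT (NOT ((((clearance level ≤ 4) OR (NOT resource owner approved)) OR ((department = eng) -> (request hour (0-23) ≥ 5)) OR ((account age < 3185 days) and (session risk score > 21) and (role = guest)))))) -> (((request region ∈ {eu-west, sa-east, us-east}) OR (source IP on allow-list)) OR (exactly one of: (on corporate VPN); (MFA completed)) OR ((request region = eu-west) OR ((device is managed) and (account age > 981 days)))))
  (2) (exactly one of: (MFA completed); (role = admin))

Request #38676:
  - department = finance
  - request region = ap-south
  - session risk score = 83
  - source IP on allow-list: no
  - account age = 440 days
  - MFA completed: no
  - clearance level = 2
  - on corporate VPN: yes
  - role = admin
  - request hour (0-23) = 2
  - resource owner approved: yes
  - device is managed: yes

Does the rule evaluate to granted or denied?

Granted

Atomic conditions:
  clearance level ≤ 4: 2 ≤ 4 is true
  NOT resource owner approved: yes → false
  department = eng: finance == eng is false
  request hour (0-23) ≥ 5: 2 ≥ 5 is false
  account age < 3185 days: 440 < 3185 is true
  session risk score > 21: 83 > 21 is true
  role = guest: admin == guest is false
  request region ∈ {eu-west, sa-east, us-east}: ap-south is not in the set → false
  source IP on allow-list: no → false
  on corporate VPN: yes → true
  MFA completed: no → false
  request region = eu-west: ap-south == eu-west is false
  device is managed: yes → true
  account age > 981 days: 440 > 981 is false
  role = admin: admin == admin is true
Combine:
[1.1.1.1.1.1] true OR false = true
[1.1.1.1.1.2] false → false (antecedent false ⇒ implication holds) = true
[1.1.1.1.1.3] true AND true AND false = false
[1.1.1.1.1] true OR true OR false = true
[1.1.1.1] NOT true = false
[1.1.1] NOT false = true
[1.1] NOT true = false
[1.2.1] false OR false = false
[1.2.2] exactly-one(true, false) = true
[1.2.3.2] true AND false = false
[1.2.3] false OR false = false
[1.2] false OR true OR false = true
[1] false → true (antecedent false ⇒ implication holds) = true
[2] exactly-one(false, true) = true
[root] true AND true = true
Overall: true → granted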